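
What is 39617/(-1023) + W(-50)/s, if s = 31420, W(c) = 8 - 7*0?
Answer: -311189489/8035665 ≈ -38.726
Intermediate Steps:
W(c) = 8 (W(c) = 8 + 0 = 8)
39617/(-1023) + W(-50)/s = 39617/(-1023) + 8/31420 = 39617*(-1/1023) + 8*(1/31420) = -39617/1023 + 2/7855 = -311189489/8035665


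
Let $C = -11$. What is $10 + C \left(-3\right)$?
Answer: $43$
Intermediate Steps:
$10 + C \left(-3\right) = 10 - -33 = 10 + 33 = 43$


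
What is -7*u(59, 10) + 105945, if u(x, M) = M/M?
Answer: 105938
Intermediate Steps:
u(x, M) = 1
-7*u(59, 10) + 105945 = -7*1 + 105945 = -7 + 105945 = 105938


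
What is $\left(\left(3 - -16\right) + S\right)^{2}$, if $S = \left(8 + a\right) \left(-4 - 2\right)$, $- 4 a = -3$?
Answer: $\frac{4489}{4} \approx 1122.3$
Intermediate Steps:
$a = \frac{3}{4}$ ($a = \left(- \frac{1}{4}\right) \left(-3\right) = \frac{3}{4} \approx 0.75$)
$S = - \frac{105}{2}$ ($S = \left(8 + \frac{3}{4}\right) \left(-4 - 2\right) = \frac{35}{4} \left(-6\right) = - \frac{105}{2} \approx -52.5$)
$\left(\left(3 - -16\right) + S\right)^{2} = \left(\left(3 - -16\right) - \frac{105}{2}\right)^{2} = \left(\left(3 + 16\right) - \frac{105}{2}\right)^{2} = \left(19 - \frac{105}{2}\right)^{2} = \left(- \frac{67}{2}\right)^{2} = \frac{4489}{4}$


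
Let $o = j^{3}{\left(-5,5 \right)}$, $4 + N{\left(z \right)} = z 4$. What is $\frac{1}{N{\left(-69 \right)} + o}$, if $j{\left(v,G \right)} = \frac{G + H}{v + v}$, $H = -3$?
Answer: $- \frac{125}{35001} \approx -0.0035713$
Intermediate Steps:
$j{\left(v,G \right)} = \frac{-3 + G}{2 v}$ ($j{\left(v,G \right)} = \frac{G - 3}{v + v} = \frac{-3 + G}{2 v}$)
$N{\left(z \right)} = -4 + 4 z$ ($N{\left(z \right)} = -4 + z 4 = -4 + 4 z$)
$o = - \frac{1}{125}$ ($o = \left(\frac{-3 + 5}{2 \left(-5\right)}\right)^{3} = \left(\frac{1}{2} \left(- \frac{1}{5}\right) 2\right)^{3} = \left(- \frac{1}{5}\right)^{3} = - \frac{1}{125} \approx -0.008$)
$\frac{1}{N{\left(-69 \right)} + o} = \frac{1}{\left(-4 + 4 \left(-69\right)\right) - \frac{1}{125}} = \frac{1}{\left(-4 - 276\right) - \frac{1}{125}} = \frac{1}{-280 - \frac{1}{125}} = \frac{1}{- \frac{35001}{125}} = - \frac{125}{35001}$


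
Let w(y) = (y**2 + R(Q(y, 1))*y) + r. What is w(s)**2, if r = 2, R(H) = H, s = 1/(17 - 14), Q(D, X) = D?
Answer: 400/81 ≈ 4.9383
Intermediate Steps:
s = 1/3 ≈ 0.33333
w(y) = 2 + 2*y**2 (w(y) = (y**2 + y*y) + 2 = (y**2 + y**2) + 2 = 2*y**2 + 2 = 2 + 2*y**2)
w(s)**2 = (2 + 2*(1/3)**2)**2 = (2 + 2*(1/9))**2 = (2 + 2/9)**2 = (20/9)**2 = 400/81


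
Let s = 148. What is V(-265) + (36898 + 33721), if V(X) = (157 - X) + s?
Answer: 71189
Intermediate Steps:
V(X) = 305 - X (V(X) = (157 - X) + 148 = 305 - X)
V(-265) + (36898 + 33721) = (305 - 1*(-265)) + (36898 + 33721) = (305 + 265) + 70619 = 570 + 70619 = 71189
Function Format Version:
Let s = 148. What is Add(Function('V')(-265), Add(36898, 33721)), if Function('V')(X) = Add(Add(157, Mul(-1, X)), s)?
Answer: 71189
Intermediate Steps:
Function('V')(X) = Add(305, Mul(-1, X)) (Function('V')(X) = Add(Add(157, Mul(-1, X)), 148) = Add(305, Mul(-1, X)))
Add(Function('V')(-265), Add(36898, 33721)) = Add(Add(305, Mul(-1, -265)), Add(36898, 33721)) = Add(Add(305, 265), 70619) = Add(570, 70619) = 71189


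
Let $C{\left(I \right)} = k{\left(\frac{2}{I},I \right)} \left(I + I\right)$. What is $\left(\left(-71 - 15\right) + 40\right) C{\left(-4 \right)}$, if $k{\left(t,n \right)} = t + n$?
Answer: $-1656$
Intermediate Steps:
$k{\left(t,n \right)} = n + t$
$C{\left(I \right)} = 2 I \left(I + \frac{2}{I}\right)$ ($C{\left(I \right)} = \left(I + \frac{2}{I}\right) \left(I + I\right) = \left(I + \frac{2}{I}\right) 2 I = 2 I \left(I + \frac{2}{I}\right)$)
$\left(\left(-71 - 15\right) + 40\right) C{\left(-4 \right)} = \left(\left(-71 - 15\right) + 40\right) \left(4 + 2 \left(-4\right)^{2}\right) = \left(\left(-71 - 15\right) + 40\right) \left(4 + 2 \cdot 16\right) = \left(-86 + 40\right) \left(4 + 32\right) = \left(-46\right) 36 = -1656$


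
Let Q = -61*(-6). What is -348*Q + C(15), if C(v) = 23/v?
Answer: -1910497/15 ≈ -1.2737e+5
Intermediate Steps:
Q = 366
-348*Q + C(15) = -348*366 + 23/15 = -127368 + 23*(1/15) = -127368 + 23/15 = -1910497/15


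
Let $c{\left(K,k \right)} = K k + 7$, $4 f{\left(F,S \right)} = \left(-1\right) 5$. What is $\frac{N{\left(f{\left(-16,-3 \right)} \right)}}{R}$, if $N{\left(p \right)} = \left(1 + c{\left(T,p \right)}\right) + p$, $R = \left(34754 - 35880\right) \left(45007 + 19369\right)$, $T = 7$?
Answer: $\frac{1}{36243688} \approx 2.7591 \cdot 10^{-8}$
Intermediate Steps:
$f{\left(F,S \right)} = - \frac{5}{4}$ ($f{\left(F,S \right)} = \frac{\left(-1\right) 5}{4} = \frac{1}{4} \left(-5\right) = - \frac{5}{4}$)
$c{\left(K,k \right)} = 7 + K k$
$R = -72487376$ ($R = \left(-1126\right) 64376 = -72487376$)
$N{\left(p \right)} = 8 + 8 p$ ($N{\left(p \right)} = \left(1 + \left(7 + 7 p\right)\right) + p = \left(8 + 7 p\right) + p = 8 + 8 p$)
$\frac{N{\left(f{\left(-16,-3 \right)} \right)}}{R} = \frac{8 + 8 \left(- \frac{5}{4}\right)}{-72487376} = \left(8 - 10\right) \left(- \frac{1}{72487376}\right) = \left(-2\right) \left(- \frac{1}{72487376}\right) = \frac{1}{36243688}$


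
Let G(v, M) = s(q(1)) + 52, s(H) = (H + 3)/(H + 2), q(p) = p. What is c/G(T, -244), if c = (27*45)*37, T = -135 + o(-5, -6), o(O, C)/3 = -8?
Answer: 26973/32 ≈ 842.91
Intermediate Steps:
o(O, C) = -24 (o(O, C) = 3*(-8) = -24)
s(H) = (3 + H)/(2 + H)
T = -159 (T = -135 - 24 = -159)
c = 44955 (c = 1215*37 = 44955)
G(v, M) = 160/3 (G(v, M) = (3 + 1)/(2 + 1) + 52 = 4/3 + 52 = 160/3)
c/G(T, -244) = 44955/(160/3) = 44955*(3/160) = 26973/32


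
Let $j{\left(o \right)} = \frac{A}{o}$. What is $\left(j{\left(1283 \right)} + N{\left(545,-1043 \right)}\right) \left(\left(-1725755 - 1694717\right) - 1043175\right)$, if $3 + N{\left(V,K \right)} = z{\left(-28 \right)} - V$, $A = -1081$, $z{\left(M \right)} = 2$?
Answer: $\frac{3131690271553}{1283} \approx 2.4409 \cdot 10^{9}$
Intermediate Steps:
$j{\left(o \right)} = - \frac{1081}{o}$
$N{\left(V,K \right)} = -1 - V$ ($N{\left(V,K \right)} = -3 - \left(-2 + V\right) = -1 - V$)
$\left(j{\left(1283 \right)} + N{\left(545,-1043 \right)}\right) \left(\left(-1725755 - 1694717\right) - 1043175\right) = \left(- \frac{1081}{1283} - 546\right) \left(\left(-1725755 - 1694717\right) - 1043175\right) = \left(\left(-1081\right) \frac{1}{1283} - 546\right) \left(\left(-1725755 - 1694717\right) - 1043175\right) = \left(- \frac{1081}{1283} - 546\right) \left(-3420472 - 1043175\right) = \left(- \frac{701599}{1283}\right) \left(-4463647\right) = \frac{3131690271553}{1283}$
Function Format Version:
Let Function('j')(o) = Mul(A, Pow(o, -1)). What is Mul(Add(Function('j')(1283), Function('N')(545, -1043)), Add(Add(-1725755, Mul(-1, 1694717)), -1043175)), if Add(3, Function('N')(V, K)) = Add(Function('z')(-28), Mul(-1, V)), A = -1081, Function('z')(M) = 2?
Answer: Rational(3131690271553, 1283) ≈ 2.4409e+9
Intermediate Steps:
Function('j')(o) = Mul(-1081, Pow(o, -1))
Function('N')(V, K) = Add(-1, Mul(-1, V)) (Function('N')(V, K) = Add(-3, Add(2, Mul(-1, V))) = Add(-1, Mul(-1, V)))
Mul(Add(Function('j')(1283), Function('N')(545, -1043)), Add(Add(-1725755, Mul(-1, 1694717)), -1043175)) = Mul(Add(Mul(-1081, Pow(1283, -1)), Add(-1, Mul(-1, 545))), Add(Add(-1725755, Mul(-1, 1694717)), -1043175)) = Mul(Add(Mul(-1081, Rational(1, 1283)), Add(-1, -545)), Add(Add(-1725755, -1694717), -1043175)) = Mul(Add(Rational(-1081, 1283), -546), Add(-3420472, -1043175)) = Mul(Rational(-701599, 1283), -4463647) = Rational(3131690271553, 1283)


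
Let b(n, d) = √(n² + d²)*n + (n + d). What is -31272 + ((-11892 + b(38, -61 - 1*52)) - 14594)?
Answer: -57833 + 38*√14213 ≈ -53303.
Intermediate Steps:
b(n, d) = d + n + n*√(d² + n²) (b(n, d) = √(d² + n²)*n + (d + n) = n*√(d² + n²) + (d + n) = d + n + n*√(d² + n²))
-31272 + ((-11892 + b(38, -61 - 1*52)) - 14594) = -31272 + ((-11892 + ((-61 - 1*52) + 38 + 38*√((-61 - 1*52)² + 38²))) - 14594) = -31272 + ((-11892 + ((-61 - 52) + 38 + 38*√((-61 - 52)² + 1444))) - 14594) = -31272 + ((-11892 + (-113 + 38 + 38*√((-113)² + 1444))) - 14594) = -31272 + ((-11892 + (-113 + 38 + 38*√(12769 + 1444))) - 14594) = -31272 + ((-11892 + (-113 + 38 + 38*√14213)) - 14594) = -31272 + ((-11892 + (-75 + 38*√14213)) - 14594) = -31272 + ((-11967 + 38*√14213) - 14594) = -31272 + (-26561 + 38*√14213) = -57833 + 38*√14213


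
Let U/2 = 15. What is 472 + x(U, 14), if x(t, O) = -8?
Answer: 464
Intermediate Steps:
U = 30 (U = 2*15 = 30)
472 + x(U, 14) = 472 - 8 = 464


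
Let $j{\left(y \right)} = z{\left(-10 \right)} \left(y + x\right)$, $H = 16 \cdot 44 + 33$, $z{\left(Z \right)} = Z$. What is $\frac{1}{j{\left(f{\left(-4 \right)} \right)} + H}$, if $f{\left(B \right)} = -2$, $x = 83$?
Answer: $- \frac{1}{73} \approx -0.013699$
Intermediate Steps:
$H = 737$ ($H = 704 + 33 = 737$)
$j{\left(y \right)} = -830 - 10 y$ ($j{\left(y \right)} = - 10 \left(y + 83\right) = - 10 \left(83 + y\right) = -830 - 10 y$)
$\frac{1}{j{\left(f{\left(-4 \right)} \right)} + H} = \frac{1}{\left(-830 - -20\right) + 737} = \frac{1}{\left(-830 + 20\right) + 737} = \frac{1}{-810 + 737} = \frac{1}{-73} = - \frac{1}{73}$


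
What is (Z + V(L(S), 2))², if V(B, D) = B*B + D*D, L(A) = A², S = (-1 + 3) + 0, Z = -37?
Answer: 289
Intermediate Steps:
S = 2 (S = 2 + 0 = 2)
V(B, D) = B² + D²
(Z + V(L(S), 2))² = (-37 + ((2²)² + 2²))² = (-37 + (4² + 4))² = (-37 + (16 + 4))² = (-37 + 20)² = (-17)² = 289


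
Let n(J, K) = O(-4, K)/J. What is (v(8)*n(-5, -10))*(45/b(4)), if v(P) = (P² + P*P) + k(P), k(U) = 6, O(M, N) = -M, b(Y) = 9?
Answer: -536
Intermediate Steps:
v(P) = 6 + 2*P² (v(P) = (P² + P*P) + 6 = (P² + P²) + 6 = 2*P² + 6 = 6 + 2*P²)
n(J, K) = 4/J (n(J, K) = (-1*(-4))/J = 4/J)
(v(8)*n(-5, -10))*(45/b(4)) = ((6 + 2*8²)*(4/(-5)))*(45/9) = ((6 + 2*64)*(4*(-⅕)))*(45*(⅑)) = ((6 + 128)*(-⅘))*5 = (134*(-⅘))*5 = -536/5*5 = -536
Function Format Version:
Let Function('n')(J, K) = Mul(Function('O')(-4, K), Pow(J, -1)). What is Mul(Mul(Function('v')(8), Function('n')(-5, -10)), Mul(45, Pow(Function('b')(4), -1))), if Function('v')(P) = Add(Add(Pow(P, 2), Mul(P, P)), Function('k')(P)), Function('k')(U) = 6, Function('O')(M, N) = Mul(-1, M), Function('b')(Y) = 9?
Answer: -536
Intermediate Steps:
Function('v')(P) = Add(6, Mul(2, Pow(P, 2))) (Function('v')(P) = Add(Add(Pow(P, 2), Mul(P, P)), 6) = Add(Add(Pow(P, 2), Pow(P, 2)), 6) = Add(Mul(2, Pow(P, 2)), 6) = Add(6, Mul(2, Pow(P, 2))))
Function('n')(J, K) = Mul(4, Pow(J, -1)) (Function('n')(J, K) = Mul(Mul(-1, -4), Pow(J, -1)) = Mul(4, Pow(J, -1)))
Mul(Mul(Function('v')(8), Function('n')(-5, -10)), Mul(45, Pow(Function('b')(4), -1))) = Mul(Mul(Add(6, Mul(2, Pow(8, 2))), Mul(4, Pow(-5, -1))), Mul(45, Pow(9, -1))) = Mul(Mul(Add(6, Mul(2, 64)), Mul(4, Rational(-1, 5))), Mul(45, Rational(1, 9))) = Mul(Mul(Add(6, 128), Rational(-4, 5)), 5) = Mul(Mul(134, Rational(-4, 5)), 5) = Mul(Rational(-536, 5), 5) = -536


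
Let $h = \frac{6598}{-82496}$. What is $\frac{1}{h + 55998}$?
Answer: $\frac{41248}{2309802205} \approx 1.7858 \cdot 10^{-5}$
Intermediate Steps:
$h = - \frac{3299}{41248}$ ($h = 6598 \left(- \frac{1}{82496}\right) = - \frac{3299}{41248} \approx -0.07998$)
$\frac{1}{h + 55998} = \frac{1}{- \frac{3299}{41248} + 55998} = \frac{1}{\frac{2309802205}{41248}} = \frac{41248}{2309802205}$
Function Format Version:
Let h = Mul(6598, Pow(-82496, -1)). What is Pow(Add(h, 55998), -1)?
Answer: Rational(41248, 2309802205) ≈ 1.7858e-5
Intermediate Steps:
h = Rational(-3299, 41248) (h = Mul(6598, Rational(-1, 82496)) = Rational(-3299, 41248) ≈ -0.079980)
Pow(Add(h, 55998), -1) = Pow(Add(Rational(-3299, 41248), 55998), -1) = Pow(Rational(2309802205, 41248), -1) = Rational(41248, 2309802205)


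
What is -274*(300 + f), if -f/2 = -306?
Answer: -249888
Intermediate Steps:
f = 612 (f = -2*(-306) = 612)
-274*(300 + f) = -274*(300 + 612) = -274*912 = -249888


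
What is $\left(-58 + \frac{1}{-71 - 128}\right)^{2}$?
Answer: $\frac{133240849}{39601} \approx 3364.6$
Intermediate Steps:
$\left(-58 + \frac{1}{-71 - 128}\right)^{2} = \left(-58 + \frac{1}{-199}\right)^{2} = \left(-58 - \frac{1}{199}\right)^{2} = \left(- \frac{11543}{199}\right)^{2} = \frac{133240849}{39601}$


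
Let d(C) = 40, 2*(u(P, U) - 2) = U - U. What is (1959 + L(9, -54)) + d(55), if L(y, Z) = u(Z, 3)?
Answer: 2001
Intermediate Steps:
u(P, U) = 2 (u(P, U) = 2 + (U - U)/2 = 2 + (½)*0 = 2 + 0 = 2)
L(y, Z) = 2
(1959 + L(9, -54)) + d(55) = (1959 + 2) + 40 = 1961 + 40 = 2001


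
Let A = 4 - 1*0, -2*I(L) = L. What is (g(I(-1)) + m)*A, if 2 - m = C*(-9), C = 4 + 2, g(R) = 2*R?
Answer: 228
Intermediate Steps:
I(L) = -L/2
C = 6
A = 4 (A = 4 + 0 = 4)
m = 56 (m = 2 - 6*(-9) = 2 - 1*(-54) = 2 + 54 = 56)
(g(I(-1)) + m)*A = (2*(-1/2*(-1)) + 56)*4 = (2*(1/2) + 56)*4 = (1 + 56)*4 = 57*4 = 228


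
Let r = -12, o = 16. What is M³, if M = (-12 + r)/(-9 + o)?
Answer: -13824/343 ≈ -40.303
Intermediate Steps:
M = -24/7 (M = (-12 - 12)/(-9 + 16) = -24/7 ≈ -3.4286)
M³ = (-24/7)³ = -13824/343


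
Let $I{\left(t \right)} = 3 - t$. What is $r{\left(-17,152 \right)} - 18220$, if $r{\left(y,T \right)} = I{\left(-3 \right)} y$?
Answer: $-18322$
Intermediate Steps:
$r{\left(y,T \right)} = 6 y$ ($r{\left(y,T \right)} = \left(3 - -3\right) y = \left(3 + 3\right) y = 6 y$)
$r{\left(-17,152 \right)} - 18220 = 6 \left(-17\right) - 18220 = -102 - 18220 = -18322$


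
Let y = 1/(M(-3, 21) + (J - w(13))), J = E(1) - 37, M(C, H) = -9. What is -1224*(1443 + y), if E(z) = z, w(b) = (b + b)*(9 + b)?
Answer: -1089763920/617 ≈ -1.7662e+6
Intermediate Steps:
w(b) = 2*b*(9 + b) (w(b) = (2*b)*(9 + b) = 2*b*(9 + b))
J = -36 (J = 1 - 37 = -36)
y = -1/617 (y = 1/(-9 + (-36 - 2*13*(9 + 13))) = 1/(-9 + (-36 - 2*13*22)) = 1/(-9 + (-36 - 1*572)) = 1/(-9 + (-36 - 572)) = 1/(-9 - 608) = 1/(-617) = -1/617 ≈ -0.0016207)
-1224*(1443 + y) = -1224*(1443 - 1/617) = -1224*890330/617 = -1089763920/617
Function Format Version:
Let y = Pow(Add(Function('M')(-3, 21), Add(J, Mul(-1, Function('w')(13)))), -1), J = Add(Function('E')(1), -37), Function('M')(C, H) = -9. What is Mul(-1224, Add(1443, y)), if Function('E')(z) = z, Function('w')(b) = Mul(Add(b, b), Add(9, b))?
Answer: Rational(-1089763920, 617) ≈ -1.7662e+6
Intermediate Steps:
Function('w')(b) = Mul(2, b, Add(9, b)) (Function('w')(b) = Mul(Mul(2, b), Add(9, b)) = Mul(2, b, Add(9, b)))
J = -36 (J = Add(1, -37) = -36)
y = Rational(-1, 617) (y = Pow(Add(-9, Add(-36, Mul(-1, Mul(2, 13, Add(9, 13))))), -1) = Pow(Add(-9, Add(-36, Mul(-1, Mul(2, 13, 22)))), -1) = Pow(Add(-9, Add(-36, Mul(-1, 572))), -1) = Pow(Add(-9, Add(-36, -572)), -1) = Pow(Add(-9, -608), -1) = Pow(-617, -1) = Rational(-1, 617) ≈ -0.0016207)
Mul(-1224, Add(1443, y)) = Mul(-1224, Add(1443, Rational(-1, 617))) = Mul(-1224, Rational(890330, 617)) = Rational(-1089763920, 617)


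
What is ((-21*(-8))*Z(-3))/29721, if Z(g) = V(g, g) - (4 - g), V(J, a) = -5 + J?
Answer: -840/9907 ≈ -0.084789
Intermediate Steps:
Z(g) = -9 + 2*g (Z(g) = (-5 + g) - (4 - g) = (-5 + g) + (-4 + g) = -9 + 2*g)
((-21*(-8))*Z(-3))/29721 = ((-21*(-8))*(-9 + 2*(-3)))/29721 = (168*(-9 - 6))*(1/29721) = (168*(-15))*(1/29721) = -2520*1/29721 = -840/9907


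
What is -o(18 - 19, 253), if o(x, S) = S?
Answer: -253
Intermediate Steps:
-o(18 - 19, 253) = -1*253 = -253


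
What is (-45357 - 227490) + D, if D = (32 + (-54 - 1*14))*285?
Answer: -283107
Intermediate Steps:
D = -10260 (D = (32 + (-54 - 14))*285 = (32 - 68)*285 = -36*285 = -10260)
(-45357 - 227490) + D = (-45357 - 227490) - 10260 = -272847 - 10260 = -283107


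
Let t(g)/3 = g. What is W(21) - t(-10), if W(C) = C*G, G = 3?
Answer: 93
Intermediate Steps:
W(C) = 3*C (W(C) = C*3 = 3*C)
t(g) = 3*g
W(21) - t(-10) = 3*21 - 3*(-10) = 63 - 1*(-30) = 63 + 30 = 93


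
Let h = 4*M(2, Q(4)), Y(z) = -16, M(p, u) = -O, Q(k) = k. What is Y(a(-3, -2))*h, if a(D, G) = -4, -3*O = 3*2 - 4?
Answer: -128/3 ≈ -42.667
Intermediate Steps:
O = -⅔ (O = -(3*2 - 4)/3 = -(6 - 4)/3 = -⅓*2 = -⅔ ≈ -0.66667)
M(p, u) = ⅔ (M(p, u) = -1*(-⅔) = ⅔)
h = 8/3 (h = 4*(⅔) = 8/3 ≈ 2.6667)
Y(a(-3, -2))*h = -16*8/3 = -128/3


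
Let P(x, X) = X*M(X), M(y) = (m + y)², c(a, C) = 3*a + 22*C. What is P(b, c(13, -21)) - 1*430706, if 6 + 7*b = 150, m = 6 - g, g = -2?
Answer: -73281881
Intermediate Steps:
m = 8 (m = 6 - 1*(-2) = 6 + 2 = 8)
b = 144/7 (b = -6/7 + (⅐)*150 = -6/7 + 150/7 = 144/7 ≈ 20.571)
M(y) = (8 + y)²
P(x, X) = X*(8 + X)²
P(b, c(13, -21)) - 1*430706 = (3*13 + 22*(-21))*(8 + (3*13 + 22*(-21)))² - 1*430706 = (39 - 462)*(8 + (39 - 462))² - 430706 = -423*(8 - 423)² - 430706 = -423*(-415)² - 430706 = -423*172225 - 430706 = -72851175 - 430706 = -73281881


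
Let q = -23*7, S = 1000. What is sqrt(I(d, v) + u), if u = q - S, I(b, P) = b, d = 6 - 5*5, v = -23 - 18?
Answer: 2*I*sqrt(295) ≈ 34.351*I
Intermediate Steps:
v = -41
d = -19 (d = 6 - 25 = -19)
q = -161
u = -1161 (u = -161 - 1*1000 = -161 - 1000 = -1161)
sqrt(I(d, v) + u) = sqrt(-19 - 1161) = sqrt(-1180) = 2*I*sqrt(295)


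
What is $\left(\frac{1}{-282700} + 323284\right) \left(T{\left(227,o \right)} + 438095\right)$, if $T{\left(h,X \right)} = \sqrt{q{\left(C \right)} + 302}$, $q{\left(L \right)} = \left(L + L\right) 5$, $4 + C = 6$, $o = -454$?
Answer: $\frac{8007709538941581}{56540} + \frac{91392386799 \sqrt{322}}{282700} \approx 1.4163 \cdot 10^{11}$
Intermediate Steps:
$C = 2$ ($C = -4 + 6 = 2$)
$q{\left(L \right)} = 10 L$ ($q{\left(L \right)} = 2 L 5 = 10 L$)
$T{\left(h,X \right)} = \sqrt{322}$ ($T{\left(h,X \right)} = \sqrt{10 \cdot 2 + 302} = \sqrt{20 + 302} = \sqrt{322}$)
$\left(\frac{1}{-282700} + 323284\right) \left(T{\left(227,o \right)} + 438095\right) = \left(\frac{1}{-282700} + 323284\right) \left(\sqrt{322} + 438095\right) = \left(- \frac{1}{282700} + 323284\right) \left(438095 + \sqrt{322}\right) = \frac{91392386799 \left(438095 + \sqrt{322}\right)}{282700} = \frac{8007709538941581}{56540} + \frac{91392386799 \sqrt{322}}{282700}$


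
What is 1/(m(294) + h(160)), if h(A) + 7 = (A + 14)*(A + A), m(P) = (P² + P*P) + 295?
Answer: 1/228840 ≈ 4.3699e-6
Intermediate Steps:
m(P) = 295 + 2*P² (m(P) = (P² + P²) + 295 = 2*P² + 295 = 295 + 2*P²)
h(A) = -7 + 2*A*(14 + A) (h(A) = -7 + (A + 14)*(A + A) = -7 + (14 + A)*(2*A) = -7 + 2*A*(14 + A))
1/(m(294) + h(160)) = 1/((295 + 2*294²) + (-7 + 2*160² + 28*160)) = 1/((295 + 2*86436) + (-7 + 2*25600 + 4480)) = 1/((295 + 172872) + (-7 + 51200 + 4480)) = 1/(173167 + 55673) = 1/228840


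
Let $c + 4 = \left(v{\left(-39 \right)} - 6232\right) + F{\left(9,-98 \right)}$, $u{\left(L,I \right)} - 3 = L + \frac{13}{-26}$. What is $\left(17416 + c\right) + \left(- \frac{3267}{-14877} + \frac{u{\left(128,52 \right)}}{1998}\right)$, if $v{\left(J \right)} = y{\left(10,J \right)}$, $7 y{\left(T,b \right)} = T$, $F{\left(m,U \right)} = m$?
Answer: $\frac{19164186373}{1712508} \approx 11191.0$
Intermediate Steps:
$y{\left(T,b \right)} = \frac{T}{7}$
$v{\left(J \right)} = \frac{10}{7}$ ($v{\left(J \right)} = \frac{1}{7} \cdot 10 = \frac{10}{7}$)
$u{\left(L,I \right)} = \frac{5}{2} + L$ ($u{\left(L,I \right)} = 3 + \left(L + \frac{13}{-26}\right) = 3 + \left(L + 13 \left(- \frac{1}{26}\right)\right) = 3 + \left(L - \frac{1}{2}\right) = 3 + \left(- \frac{1}{2} + L\right) = \frac{5}{2} + L$)
$c = - \frac{43579}{7}$ ($c = -4 + \left(\left(\frac{10}{7} - 6232\right) + 9\right) = -4 + \left(- \frac{43614}{7} + 9\right) = -4 - \frac{43551}{7} = - \frac{43579}{7} \approx -6225.6$)
$\left(17416 + c\right) + \left(- \frac{3267}{-14877} + \frac{u{\left(128,52 \right)}}{1998}\right) = \left(17416 - \frac{43579}{7}\right) + \left(- \frac{3267}{-14877} + \frac{\frac{5}{2} + 128}{1998}\right) = \frac{78333}{7} + \left(\left(-3267\right) \left(- \frac{1}{14877}\right) + \frac{261}{2} \cdot \frac{1}{1998}\right) = \frac{78333}{7} + \left(\frac{121}{551} + \frac{29}{444}\right) = \frac{78333}{7} + \frac{69703}{244644} = \frac{19164186373}{1712508}$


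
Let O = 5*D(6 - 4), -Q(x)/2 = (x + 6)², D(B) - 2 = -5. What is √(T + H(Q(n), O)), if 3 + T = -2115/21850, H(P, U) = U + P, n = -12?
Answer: 3*I*√191174390/4370 ≈ 9.4919*I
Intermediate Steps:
D(B) = -3 (D(B) = 2 - 5 = -3)
Q(x) = -2*(6 + x)² (Q(x) = -2*(x + 6)² = -2*(6 + x)²)
O = -15 (O = 5*(-3) = -15)
H(P, U) = P + U
T = -13533/4370 (T = -3 - 2115/21850 = -3 - 2115*1/21850 = -3 - 423/4370 = -13533/4370 ≈ -3.0968)
√(T + H(Q(n), O)) = √(-13533/4370 + (-2*(6 - 12)² - 15)) = √(-13533/4370 + (-2*(-6)² - 15)) = √(-13533/4370 + (-2*36 - 15)) = √(-13533/4370 + (-72 - 15)) = √(-13533/4370 - 87) = √(-393723/4370) = 3*I*√191174390/4370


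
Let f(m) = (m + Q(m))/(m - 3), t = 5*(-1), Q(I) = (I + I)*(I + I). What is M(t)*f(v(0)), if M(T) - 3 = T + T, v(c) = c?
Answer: 0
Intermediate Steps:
Q(I) = 4*I² (Q(I) = (2*I)*(2*I) = 4*I²)
t = -5
f(m) = (m + 4*m²)/(-3 + m) (f(m) = (m + 4*m²)/(m - 3) = (m + 4*m²)/(-3 + m))
M(T) = 3 + 2*T (M(T) = 3 + (T + T) = 3 + 2*T)
M(t)*f(v(0)) = (3 + 2*(-5))*(0*(1 + 4*0)/(-3 + 0)) = (3 - 10)*(0*(1 + 0)/(-3)) = -0*(-1)/3 = -7*0 = 0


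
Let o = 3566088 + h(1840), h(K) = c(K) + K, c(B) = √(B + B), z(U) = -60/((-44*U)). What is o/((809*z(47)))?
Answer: 1844618776/12135 + 2068*√230/12135 ≈ 1.5201e+5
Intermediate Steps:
z(U) = 15/(11*U) (z(U) = -60*(-1/(44*U)) = -(-15)/(11*U) = 15/(11*U))
c(B) = √2*√B (c(B) = √(2*B) = √2*√B)
h(K) = K + √2*√K (h(K) = √2*√K + K = K + √2*√K)
o = 3567928 + 4*√230 (o = 3566088 + (1840 + √2*√1840) = 3566088 + (1840 + √2*(4*√115)) = 3566088 + (1840 + 4*√230) = 3567928 + 4*√230 ≈ 3.5680e+6)
o/((809*z(47))) = (3567928 + 4*√230)/((809*((15/11)/47))) = (3567928 + 4*√230)/((809*((15/11)*(1/47)))) = (3567928 + 4*√230)/((809*(15/517))) = (3567928 + 4*√230)/(12135/517) = (3567928 + 4*√230)*(517/12135) = 1844618776/12135 + 2068*√230/12135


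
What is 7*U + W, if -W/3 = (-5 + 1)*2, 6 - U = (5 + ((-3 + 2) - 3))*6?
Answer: 24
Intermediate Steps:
U = 0 (U = 6 - (5 + ((-3 + 2) - 3))*6 = 6 - (5 + (-1 - 3))*6 = 6 - (5 - 4)*6 = 6 - 6 = 0)
W = 24 (W = -3*(-5 + 1)*2 = -(-12)*2 = -3*(-8) = 24)
7*U + W = 7*0 + 24 = 0 + 24 = 24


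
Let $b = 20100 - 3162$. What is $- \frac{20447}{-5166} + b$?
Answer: $\frac{12503165}{738} \approx 16942.0$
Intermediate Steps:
$b = 16938$ ($b = 20100 - 3162 = 16938$)
$- \frac{20447}{-5166} + b = - \frac{20447}{-5166} + 16938 = \left(-20447\right) \left(- \frac{1}{5166}\right) + 16938 = \frac{2921}{738} + 16938 = \frac{12503165}{738}$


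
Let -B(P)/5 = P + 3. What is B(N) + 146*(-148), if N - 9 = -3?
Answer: -21653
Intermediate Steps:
N = 6 (N = 9 - 3 = 6)
B(P) = -15 - 5*P (B(P) = -5*(P + 3) = -5*(3 + P) = -15 - 5*P)
B(N) + 146*(-148) = (-15 - 5*6) + 146*(-148) = (-15 - 30) - 21608 = -45 - 21608 = -21653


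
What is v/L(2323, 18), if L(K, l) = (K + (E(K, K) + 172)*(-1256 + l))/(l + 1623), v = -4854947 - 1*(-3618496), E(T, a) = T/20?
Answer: 20290160910/3544067 ≈ 5725.1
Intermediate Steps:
E(T, a) = T/20 (E(T, a) = T*(1/20) = T/20)
v = -1236451 (v = -4854947 + 3618496 = -1236451)
L(K, l) = (K + (-1256 + l)*(172 + K/20))/(1623 + l) (L(K, l) = (K + (K/20 + 172)*(-1256 + l))/(l + 1623) = (K + (172 + K/20)*(-1256 + l))/(1623 + l) = (K + (-1256 + l)*(172 + K/20))/(1623 + l))
v/L(2323, 18) = -1236451*20*(1623 + 18)/(-4320640 - 1236*2323 + 3440*18 + 2323*18) = -1236451*32820/(-4320640 - 2871228 + 61920 + 41814) = -1236451/((1/20)*(1/1641)*(-7088134)) = -1236451/(-3544067/16410) = -1236451*(-16410/3544067) = 20290160910/3544067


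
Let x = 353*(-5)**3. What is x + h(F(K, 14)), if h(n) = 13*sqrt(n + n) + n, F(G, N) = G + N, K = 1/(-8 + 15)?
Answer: -308776/7 + 39*sqrt(154)/7 ≈ -44042.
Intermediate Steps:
K = 1/7 ≈ 0.14286
x = -44125 (x = 353*(-125) = -44125)
h(n) = n + 13*sqrt(2)*sqrt(n) (h(n) = 13*sqrt(2*n) + n = 13*(sqrt(2)*sqrt(n)) + n = 13*sqrt(2)*sqrt(n) + n = n + 13*sqrt(2)*sqrt(n))
x + h(F(K, 14)) = -44125 + ((1/7 + 14) + 13*sqrt(2)*sqrt(1/7 + 14)) = -44125 + (99/7 + 13*sqrt(2)*sqrt(99/7)) = -44125 + (99/7 + 13*sqrt(2)*(3*sqrt(77)/7)) = -44125 + (99/7 + 39*sqrt(154)/7) = -308776/7 + 39*sqrt(154)/7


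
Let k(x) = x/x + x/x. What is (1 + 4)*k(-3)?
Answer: 10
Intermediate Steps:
k(x) = 2 (k(x) = 1 + 1 = 2)
(1 + 4)*k(-3) = (1 + 4)*2 = 5*2 = 10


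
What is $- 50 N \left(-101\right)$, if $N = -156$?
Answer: $-787800$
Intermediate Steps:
$- 50 N \left(-101\right) = \left(-50\right) \left(-156\right) \left(-101\right) = 7800 \left(-101\right) = -787800$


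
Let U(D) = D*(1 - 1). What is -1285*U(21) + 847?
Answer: 847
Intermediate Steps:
U(D) = 0 (U(D) = D*0 = 0)
-1285*U(21) + 847 = -1285*0 + 847 = 0 + 847 = 847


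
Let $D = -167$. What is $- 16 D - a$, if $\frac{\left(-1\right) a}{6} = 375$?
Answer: $4922$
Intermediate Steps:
$a = -2250$ ($a = \left(-6\right) 375 = -2250$)
$- 16 D - a = \left(-16\right) \left(-167\right) - -2250 = 2672 + 2250 = 4922$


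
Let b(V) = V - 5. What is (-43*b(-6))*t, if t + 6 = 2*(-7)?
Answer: -9460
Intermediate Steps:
t = -20 (t = -6 + 2*(-7) = -6 - 14 = -20)
b(V) = -5 + V
(-43*b(-6))*t = -43*(-5 - 6)*(-20) = -43*(-11)*(-20) = 473*(-20) = -9460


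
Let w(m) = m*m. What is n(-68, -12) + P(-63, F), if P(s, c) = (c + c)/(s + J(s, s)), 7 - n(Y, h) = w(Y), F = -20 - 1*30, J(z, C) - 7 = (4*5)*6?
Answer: -73897/16 ≈ -4618.6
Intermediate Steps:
J(z, C) = 127 (J(z, C) = 7 + (4*5)*6 = 7 + 20*6 = 7 + 120 = 127)
w(m) = m**2
F = -50 (F = -20 - 30 = -50)
n(Y, h) = 7 - Y**2
P(s, c) = 2*c/(127 + s) (P(s, c) = (c + c)/(s + 127) = (2*c)/(127 + s) = 2*c/(127 + s))
n(-68, -12) + P(-63, F) = (7 - 1*(-68)**2) + 2*(-50)/(127 - 63) = (7 - 1*4624) + 2*(-50)/64 = (7 - 4624) + 2*(-50)*(1/64) = -4617 - 25/16 = -73897/16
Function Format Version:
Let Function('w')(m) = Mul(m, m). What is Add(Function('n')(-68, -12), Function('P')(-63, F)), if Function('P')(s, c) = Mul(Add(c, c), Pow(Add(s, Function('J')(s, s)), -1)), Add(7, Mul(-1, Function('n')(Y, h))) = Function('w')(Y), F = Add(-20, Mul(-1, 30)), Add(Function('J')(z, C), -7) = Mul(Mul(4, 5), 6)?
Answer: Rational(-73897, 16) ≈ -4618.6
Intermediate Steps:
Function('J')(z, C) = 127 (Function('J')(z, C) = Add(7, Mul(Mul(4, 5), 6)) = Add(7, Mul(20, 6)) = Add(7, 120) = 127)
Function('w')(m) = Pow(m, 2)
F = -50 (F = Add(-20, -30) = -50)
Function('n')(Y, h) = Add(7, Mul(-1, Pow(Y, 2)))
Function('P')(s, c) = Mul(2, c, Pow(Add(127, s), -1)) (Function('P')(s, c) = Mul(Add(c, c), Pow(Add(s, 127), -1)) = Mul(Mul(2, c), Pow(Add(127, s), -1)) = Mul(2, c, Pow(Add(127, s), -1)))
Add(Function('n')(-68, -12), Function('P')(-63, F)) = Add(Add(7, Mul(-1, Pow(-68, 2))), Mul(2, -50, Pow(Add(127, -63), -1))) = Add(Add(7, Mul(-1, 4624)), Mul(2, -50, Pow(64, -1))) = Add(Add(7, -4624), Mul(2, -50, Rational(1, 64))) = Add(-4617, Rational(-25, 16)) = Rational(-73897, 16)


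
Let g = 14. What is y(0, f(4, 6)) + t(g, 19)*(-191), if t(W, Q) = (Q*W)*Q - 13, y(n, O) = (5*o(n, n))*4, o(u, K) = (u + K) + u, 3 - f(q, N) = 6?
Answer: -962831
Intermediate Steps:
f(q, N) = -3 (f(q, N) = 3 - 1*6 = 3 - 6 = -3)
o(u, K) = K + 2*u (o(u, K) = (K + u) + u = K + 2*u)
y(n, O) = 60*n (y(n, O) = (5*(n + 2*n))*4 = (5*(3*n))*4 = (15*n)*4 = 60*n)
t(W, Q) = -13 + W*Q² (t(W, Q) = W*Q² - 13 = -13 + W*Q²)
y(0, f(4, 6)) + t(g, 19)*(-191) = 60*0 + (-13 + 14*19²)*(-191) = 0 + (-13 + 14*361)*(-191) = 0 + (-13 + 5054)*(-191) = 0 + 5041*(-191) = 0 - 962831 = -962831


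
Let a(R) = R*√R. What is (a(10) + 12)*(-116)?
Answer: -1392 - 1160*√10 ≈ -5060.2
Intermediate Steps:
a(R) = R^(3/2)
(a(10) + 12)*(-116) = (10^(3/2) + 12)*(-116) = (10*√10 + 12)*(-116) = (12 + 10*√10)*(-116) = -1392 - 1160*√10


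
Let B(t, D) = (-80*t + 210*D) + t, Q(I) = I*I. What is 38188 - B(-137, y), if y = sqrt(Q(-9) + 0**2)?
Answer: 25475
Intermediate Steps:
Q(I) = I**2
y = 9 (y = sqrt((-9)**2 + 0**2) = sqrt(81 + 0) = sqrt(81) = 9)
B(t, D) = -79*t + 210*D
38188 - B(-137, y) = 38188 - (-79*(-137) + 210*9) = 38188 - (10823 + 1890) = 38188 - 1*12713 = 38188 - 12713 = 25475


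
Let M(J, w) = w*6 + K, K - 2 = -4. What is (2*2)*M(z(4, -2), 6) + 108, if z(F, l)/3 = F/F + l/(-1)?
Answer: 244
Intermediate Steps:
K = -2 (K = 2 - 4 = -2)
z(F, l) = 3 - 3*l (z(F, l) = 3*(F/F + l/(-1)) = 3*(1 + l*(-1)) = 3*(1 - l) = 3 - 3*l)
M(J, w) = -2 + 6*w (M(J, w) = w*6 - 2 = 6*w - 2 = -2 + 6*w)
(2*2)*M(z(4, -2), 6) + 108 = (2*2)*(-2 + 6*6) + 108 = 4*(-2 + 36) + 108 = 4*34 + 108 = 136 + 108 = 244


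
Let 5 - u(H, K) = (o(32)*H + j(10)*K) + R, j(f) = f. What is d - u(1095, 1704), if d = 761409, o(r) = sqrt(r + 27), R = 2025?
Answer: 780469 + 1095*sqrt(59) ≈ 7.8888e+5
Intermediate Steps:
o(r) = sqrt(27 + r)
u(H, K) = -2020 - 10*K - H*sqrt(59) (u(H, K) = 5 - ((sqrt(27 + 32)*H + 10*K) + 2025) = 5 - ((sqrt(59)*H + 10*K) + 2025) = 5 - ((H*sqrt(59) + 10*K) + 2025) = 5 - ((10*K + H*sqrt(59)) + 2025) = 5 - (2025 + 10*K + H*sqrt(59)) = 5 + (-2025 - 10*K - H*sqrt(59)) = -2020 - 10*K - H*sqrt(59))
d - u(1095, 1704) = 761409 - (-2020 - 10*1704 - 1*1095*sqrt(59)) = 761409 - (-2020 - 17040 - 1095*sqrt(59)) = 761409 - (-19060 - 1095*sqrt(59)) = 761409 + (19060 + 1095*sqrt(59)) = 780469 + 1095*sqrt(59)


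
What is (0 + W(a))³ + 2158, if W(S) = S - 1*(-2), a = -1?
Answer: 2159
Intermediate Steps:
W(S) = 2 + S (W(S) = S + 2 = 2 + S)
(0 + W(a))³ + 2158 = (0 + (2 - 1))³ + 2158 = (0 + 1)³ + 2158 = 1³ + 2158 = 1 + 2158 = 2159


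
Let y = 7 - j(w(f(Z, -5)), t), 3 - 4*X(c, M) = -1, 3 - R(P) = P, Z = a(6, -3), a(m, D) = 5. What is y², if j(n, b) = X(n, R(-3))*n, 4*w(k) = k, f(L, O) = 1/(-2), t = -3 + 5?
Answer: 3249/64 ≈ 50.766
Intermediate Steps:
Z = 5
R(P) = 3 - P
X(c, M) = 1 (X(c, M) = ¾ - ¼*(-1) = ¾ + ¼ = 1)
t = 2
f(L, O) = -½
w(k) = k/4
j(n, b) = n (j(n, b) = 1*n = n)
y = 57/8 (y = 7 - (-1)/(4*2) = 7 - 1*(-⅛) = 7 + ⅛ = 57/8 ≈ 7.1250)
y² = (57/8)² = 3249/64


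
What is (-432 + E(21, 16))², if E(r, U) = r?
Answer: 168921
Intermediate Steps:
(-432 + E(21, 16))² = (-432 + 21)² = (-411)² = 168921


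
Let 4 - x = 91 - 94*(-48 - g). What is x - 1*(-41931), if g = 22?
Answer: 35264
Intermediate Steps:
x = -6667 (x = 4 - (91 - 94*(-48 - 1*22)) = 4 - (91 - 94*(-48 - 22)) = 4 - (91 - 94*(-70)) = 4 - (91 + 6580) = 4 - 1*6671 = 4 - 6671 = -6667)
x - 1*(-41931) = -6667 - 1*(-41931) = -6667 + 41931 = 35264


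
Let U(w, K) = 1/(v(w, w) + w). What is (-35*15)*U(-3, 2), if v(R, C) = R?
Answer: 175/2 ≈ 87.500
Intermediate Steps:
U(w, K) = 1/(2*w) (U(w, K) = 1/(w + w) = 1/(2*w))
(-35*15)*U(-3, 2) = (-35*15)*((1/2)/(-3)) = -525*(-1)/(2*3) = -525*(-1/6) = 175/2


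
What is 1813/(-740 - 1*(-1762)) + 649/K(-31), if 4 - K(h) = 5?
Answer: -94495/146 ≈ -647.23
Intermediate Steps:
K(h) = -1 (K(h) = 4 - 1*5 = 4 - 5 = -1)
1813/(-740 - 1*(-1762)) + 649/K(-31) = 1813/(-740 - 1*(-1762)) + 649/(-1) = 1813/(-740 + 1762) + 649*(-1) = 1813/1022 - 649 = 1813*(1/1022) - 649 = 259/146 - 649 = -94495/146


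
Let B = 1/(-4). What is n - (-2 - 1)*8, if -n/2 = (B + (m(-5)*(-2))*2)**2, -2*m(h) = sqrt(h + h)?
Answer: 831/8 + 2*I*sqrt(10) ≈ 103.88 + 6.3246*I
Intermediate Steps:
m(h) = -sqrt(2)*sqrt(h)/2 (m(h) = -sqrt(h + h)/2 = -sqrt(2)*sqrt(h)/2)
B = -1/4 ≈ -0.25000
n = -2*(-1/4 + 2*I*sqrt(10))**2 (n = -2*(-1/4 + (-sqrt(2)*sqrt(-5)/2*(-2))*2)**2 = -2*(-1/4 + (-sqrt(2)*I*sqrt(5)/2*(-2))*2)**2 = -2*(-1/4 + (-I*sqrt(10)/2*(-2))*2)**2 = -2*(-1/4 + (I*sqrt(10))*2)**2 = -2*(-1/4 + 2*I*sqrt(10))**2 ≈ 79.875 + 6.3246*I)
n - (-2 - 1)*8 = (639/8 + 2*I*sqrt(10)) - (-2 - 1)*8 = (639/8 + 2*I*sqrt(10)) - (-3)*8 = (639/8 + 2*I*sqrt(10)) - 1*(-24) = (639/8 + 2*I*sqrt(10)) + 24 = 831/8 + 2*I*sqrt(10)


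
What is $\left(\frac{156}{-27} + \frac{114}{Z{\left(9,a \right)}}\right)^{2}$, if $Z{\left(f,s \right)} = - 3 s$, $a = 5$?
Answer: $\frac{362404}{2025} \approx 178.96$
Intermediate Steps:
$\left(\frac{156}{-27} + \frac{114}{Z{\left(9,a \right)}}\right)^{2} = \left(\frac{156}{-27} + \frac{114}{\left(-3\right) 5}\right)^{2} = \left(156 \left(- \frac{1}{27}\right) + \frac{114}{-15}\right)^{2} = \left(- \frac{52}{9} + 114 \left(- \frac{1}{15}\right)\right)^{2} = \left(- \frac{52}{9} - \frac{38}{5}\right)^{2} = \left(- \frac{602}{45}\right)^{2} = \frac{362404}{2025}$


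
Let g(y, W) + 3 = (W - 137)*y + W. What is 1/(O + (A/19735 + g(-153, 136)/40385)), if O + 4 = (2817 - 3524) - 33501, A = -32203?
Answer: -159399595/5453637918929 ≈ -2.9228e-5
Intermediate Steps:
O = -34212 (O = -4 + ((2817 - 3524) - 33501) = -4 + (-707 - 33501) = -4 - 34208 = -34212)
g(y, W) = -3 + W + y*(-137 + W) (g(y, W) = -3 + ((W - 137)*y + W) = -3 + ((-137 + W)*y + W) = -3 + (y*(-137 + W) + W) = -3 + (W + y*(-137 + W)) = -3 + W + y*(-137 + W))
1/(O + (A/19735 + g(-153, 136)/40385)) = 1/(-34212 + (-32203/19735 + (-3 + 136 - 137*(-153) + 136*(-153))/40385)) = 1/(-34212 + (-32203*1/19735 + (-3 + 136 + 20961 - 20808)*(1/40385))) = 1/(-34212 + (-32203/19735 + 286*(1/40385))) = 1/(-34212 + (-32203/19735 + 286/40385)) = 1/(-34212 - 258974789/159399595) = 1/(-5453637918929/159399595) = -159399595/5453637918929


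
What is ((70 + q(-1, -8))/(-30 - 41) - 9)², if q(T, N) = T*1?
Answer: 501264/5041 ≈ 99.437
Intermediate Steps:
q(T, N) = T
((70 + q(-1, -8))/(-30 - 41) - 9)² = ((70 - 1)/(-30 - 41) - 9)² = (69/(-71) - 9)² = (69*(-1/71) - 9)² = (-69/71 - 9)² = (-708/71)² = 501264/5041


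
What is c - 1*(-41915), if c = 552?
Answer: 42467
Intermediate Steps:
c - 1*(-41915) = 552 - 1*(-41915) = 552 + 41915 = 42467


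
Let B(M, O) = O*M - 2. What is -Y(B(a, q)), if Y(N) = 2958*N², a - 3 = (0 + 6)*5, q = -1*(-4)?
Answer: -49990200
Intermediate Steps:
q = 4
a = 33 (a = 3 + (0 + 6)*5 = 3 + 6*5 = 3 + 30 = 33)
B(M, O) = -2 + M*O (B(M, O) = M*O - 2 = -2 + M*O)
-Y(B(a, q)) = -2958*(-2 + 33*4)² = -2958*(-2 + 132)² = -2958*130² = -2958*16900 = -1*49990200 = -49990200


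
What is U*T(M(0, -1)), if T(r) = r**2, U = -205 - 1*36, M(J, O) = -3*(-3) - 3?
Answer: -8676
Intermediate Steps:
M(J, O) = 6 (M(J, O) = 9 - 3 = 6)
U = -241 (U = -205 - 36 = -241)
U*T(M(0, -1)) = -241*6**2 = -241*36 = -8676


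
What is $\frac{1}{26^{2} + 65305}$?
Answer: $\frac{1}{65981} \approx 1.5156 \cdot 10^{-5}$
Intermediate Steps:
$\frac{1}{26^{2} + 65305} = \frac{1}{676 + 65305} = \frac{1}{65981}$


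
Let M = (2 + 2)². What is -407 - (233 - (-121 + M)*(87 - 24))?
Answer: -7255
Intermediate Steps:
M = 16 (M = 4² = 16)
-407 - (233 - (-121 + M)*(87 - 24)) = -407 - (233 - (-121 + 16)*(87 - 24)) = -407 - (233 - (-105)*63) = -407 - (233 - 1*(-6615)) = -407 - (233 + 6615) = -407 - 1*6848 = -407 - 6848 = -7255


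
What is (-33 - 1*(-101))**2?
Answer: 4624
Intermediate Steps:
(-33 - 1*(-101))**2 = (-33 + 101)**2 = 68**2 = 4624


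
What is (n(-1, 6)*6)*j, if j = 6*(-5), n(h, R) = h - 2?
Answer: 540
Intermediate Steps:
n(h, R) = -2 + h
j = -30
(n(-1, 6)*6)*j = ((-2 - 1)*6)*(-30) = -3*6*(-30) = -18*(-30) = 540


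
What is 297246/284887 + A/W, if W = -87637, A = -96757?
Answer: 53614559161/24966642019 ≈ 2.1474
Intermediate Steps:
297246/284887 + A/W = 297246/284887 - 96757/(-87637) = 297246*(1/284887) - 96757*(-1/87637) = 297246/284887 + 96757/87637 = 53614559161/24966642019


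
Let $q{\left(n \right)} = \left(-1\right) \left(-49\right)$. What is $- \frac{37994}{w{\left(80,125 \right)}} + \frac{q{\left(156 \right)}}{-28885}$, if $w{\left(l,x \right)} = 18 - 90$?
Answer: $\frac{548726581}{1039860} \approx 527.69$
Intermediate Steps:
$q{\left(n \right)} = 49$
$w{\left(l,x \right)} = -72$
$- \frac{37994}{w{\left(80,125 \right)}} + \frac{q{\left(156 \right)}}{-28885} = - \frac{37994}{-72} + \frac{49}{-28885} = \left(-37994\right) \left(- \frac{1}{72}\right) + 49 \left(- \frac{1}{28885}\right) = \frac{18997}{36} - \frac{49}{28885} = \frac{548726581}{1039860}$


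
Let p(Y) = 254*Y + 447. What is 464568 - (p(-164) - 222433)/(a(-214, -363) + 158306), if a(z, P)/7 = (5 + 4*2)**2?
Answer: 74093749394/159489 ≈ 4.6457e+5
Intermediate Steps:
p(Y) = 447 + 254*Y
a(z, P) = 1183 (a(z, P) = 7*(5 + 4*2)**2 = 7*(5 + 8)**2 = 7*13**2 = 7*169 = 1183)
464568 - (p(-164) - 222433)/(a(-214, -363) + 158306) = 464568 - ((447 + 254*(-164)) - 222433)/(1183 + 158306) = 464568 - ((447 - 41656) - 222433)/159489 = 464568 - (-41209 - 222433)/159489 = 464568 - (-263642)/159489 = 464568 - 1*(-263642/159489) = 464568 + 263642/159489 = 74093749394/159489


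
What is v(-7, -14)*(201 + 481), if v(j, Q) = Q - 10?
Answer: -16368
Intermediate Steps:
v(j, Q) = -10 + Q
v(-7, -14)*(201 + 481) = (-10 - 14)*(201 + 481) = -24*682 = -16368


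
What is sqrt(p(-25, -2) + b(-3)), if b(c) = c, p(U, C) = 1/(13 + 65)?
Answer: I*sqrt(18174)/78 ≈ 1.7283*I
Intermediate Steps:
p(U, C) = 1/78
sqrt(p(-25, -2) + b(-3)) = sqrt(1/78 - 3) = sqrt(-233/78) = I*sqrt(18174)/78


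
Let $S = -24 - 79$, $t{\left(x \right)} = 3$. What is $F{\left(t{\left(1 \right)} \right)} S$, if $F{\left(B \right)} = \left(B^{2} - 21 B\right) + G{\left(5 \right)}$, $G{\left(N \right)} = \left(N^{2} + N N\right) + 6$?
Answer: $-206$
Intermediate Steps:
$G{\left(N \right)} = 6 + 2 N^{2}$ ($G{\left(N \right)} = \left(N^{2} + N^{2}\right) + 6 = 2 N^{2} + 6 = 6 + 2 N^{2}$)
$S = -103$
$F{\left(B \right)} = 56 + B^{2} - 21 B$ ($F{\left(B \right)} = \left(B^{2} - 21 B\right) + \left(6 + 2 \cdot 5^{2}\right) = \left(B^{2} - 21 B\right) + \left(6 + 2 \cdot 25\right) = \left(B^{2} - 21 B\right) + \left(6 + 50\right) = \left(B^{2} - 21 B\right) + 56 = 56 + B^{2} - 21 B$)
$F{\left(t{\left(1 \right)} \right)} S = \left(56 + 3^{2} - 63\right) \left(-103\right) = \left(56 + 9 - 63\right) \left(-103\right) = 2 \left(-103\right) = -206$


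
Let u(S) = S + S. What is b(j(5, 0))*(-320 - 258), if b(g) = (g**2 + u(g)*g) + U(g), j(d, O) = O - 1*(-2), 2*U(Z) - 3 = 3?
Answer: -8670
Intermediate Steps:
U(Z) = 3 (U(Z) = 3/2 + (1/2)*3 = 3/2 + 3/2 = 3)
u(S) = 2*S
j(d, O) = 2 + O (j(d, O) = O + 2 = 2 + O)
b(g) = 3 + 3*g**2 (b(g) = (g**2 + (2*g)*g) + 3 = (g**2 + 2*g**2) + 3 = 3*g**2 + 3 = 3 + 3*g**2)
b(j(5, 0))*(-320 - 258) = (3 + 3*(2 + 0)**2)*(-320 - 258) = (3 + 3*2**2)*(-578) = (3 + 3*4)*(-578) = (3 + 12)*(-578) = 15*(-578) = -8670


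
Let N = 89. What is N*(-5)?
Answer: -445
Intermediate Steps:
N*(-5) = 89*(-5) = -445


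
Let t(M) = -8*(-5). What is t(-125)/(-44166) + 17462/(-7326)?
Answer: -64293311/26963343 ≈ -2.3845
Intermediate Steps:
t(M) = 40
t(-125)/(-44166) + 17462/(-7326) = 40/(-44166) + 17462/(-7326) = 40*(-1/44166) + 17462*(-1/7326) = -20/22083 - 8731/3663 = -64293311/26963343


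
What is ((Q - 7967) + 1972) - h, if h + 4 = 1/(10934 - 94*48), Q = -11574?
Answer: -112802431/6422 ≈ -17565.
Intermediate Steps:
h = -25687/6422 (h = -4 + 1/(10934 - 94*48) = -4 + 1/(10934 - 4512) = -4 + 1/6422 = -25687/6422 ≈ -3.9998)
((Q - 7967) + 1972) - h = ((-11574 - 7967) + 1972) - 1*(-25687/6422) = (-19541 + 1972) + 25687/6422 = -17569 + 25687/6422 = -112802431/6422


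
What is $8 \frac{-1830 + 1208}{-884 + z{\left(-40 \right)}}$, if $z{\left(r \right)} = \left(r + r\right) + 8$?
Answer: $\frac{1244}{239} \approx 5.205$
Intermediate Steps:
$z{\left(r \right)} = 8 + 2 r$ ($z{\left(r \right)} = 2 r + 8 = 8 + 2 r$)
$8 \frac{-1830 + 1208}{-884 + z{\left(-40 \right)}} = 8 \frac{-1830 + 1208}{-884 + \left(8 + 2 \left(-40\right)\right)} = 8 \left(- \frac{622}{-884 + \left(8 - 80\right)}\right) = 8 \left(- \frac{622}{-884 - 72}\right) = 8 \left(- \frac{622}{-956}\right) = 8 \left(\left(-622\right) \left(- \frac{1}{956}\right)\right) = 8 \cdot \frac{311}{478} = \frac{1244}{239}$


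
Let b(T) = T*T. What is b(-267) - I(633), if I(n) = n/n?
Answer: 71288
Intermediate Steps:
b(T) = T²
I(n) = 1
b(-267) - I(633) = (-267)² - 1*1 = 71289 - 1 = 71288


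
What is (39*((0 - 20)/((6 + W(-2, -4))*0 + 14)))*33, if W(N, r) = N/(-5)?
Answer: -12870/7 ≈ -1838.6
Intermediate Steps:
W(N, r) = -N/5 (W(N, r) = N*(-⅕) = -N/5)
(39*((0 - 20)/((6 + W(-2, -4))*0 + 14)))*33 = (39*((0 - 20)/((6 - ⅕*(-2))*0 + 14)))*33 = (39*(-20/((6 + ⅖)*0 + 14)))*33 = (39*(-20/((32/5)*0 + 14)))*33 = (39*(-20/(0 + 14)))*33 = (39*(-20/14))*33 = (39*(-20*1/14))*33 = (39*(-10/7))*33 = -390/7*33 = -12870/7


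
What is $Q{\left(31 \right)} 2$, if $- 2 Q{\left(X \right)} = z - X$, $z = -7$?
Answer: $38$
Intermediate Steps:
$Q{\left(X \right)} = \frac{7}{2} + \frac{X}{2}$ ($Q{\left(X \right)} = - \frac{-7 - X}{2} = \frac{7}{2} + \frac{X}{2}$)
$Q{\left(31 \right)} 2 = \left(\frac{7}{2} + \frac{1}{2} \cdot 31\right) 2 = \left(\frac{7}{2} + \frac{31}{2}\right) 2 = 19 \cdot 2 = 38$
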